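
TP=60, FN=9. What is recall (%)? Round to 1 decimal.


Recall = TP / (TP + FN) * 100
= 60 / (60 + 9)
= 60 / 69
= 0.8696
= 87.0%

87.0


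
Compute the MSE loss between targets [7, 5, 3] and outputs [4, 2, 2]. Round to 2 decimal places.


Differences: [3, 3, 1]
Squared errors: [9, 9, 1]
Sum of squared errors = 19
MSE = 19 / 3 = 6.33

6.33


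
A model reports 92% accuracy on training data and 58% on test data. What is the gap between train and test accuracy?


Gap = train_accuracy - test_accuracy
= 92 - 58
= 34%
This large gap strongly indicates overfitting.

34


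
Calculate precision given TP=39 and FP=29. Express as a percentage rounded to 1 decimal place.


Precision = TP / (TP + FP) * 100
= 39 / (39 + 29)
= 39 / 68
= 0.5735
= 57.4%

57.4


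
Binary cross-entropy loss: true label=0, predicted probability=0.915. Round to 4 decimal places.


For y=0: Loss = -log(1-p)
= -log(1 - 0.915)
= -log(0.085)
= -(-2.4651)
= 2.4651

2.4651


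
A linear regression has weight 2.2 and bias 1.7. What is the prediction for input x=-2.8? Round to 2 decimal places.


y = 2.2 * -2.8 + (1.7)
= -6.16 + (1.7)
= -4.46

-4.46


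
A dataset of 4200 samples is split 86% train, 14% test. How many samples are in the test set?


Train samples = 4200 * 86% = 3612
Test samples = 4200 - 3612
= 588

588


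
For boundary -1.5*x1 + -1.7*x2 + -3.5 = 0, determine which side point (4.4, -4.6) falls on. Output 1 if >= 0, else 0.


Compute -1.5 * 4.4 + -1.7 * -4.6 + -3.5
= -6.6 + 7.82 + -3.5
= -2.28
Since -2.28 < 0, the point is on the negative side.

0


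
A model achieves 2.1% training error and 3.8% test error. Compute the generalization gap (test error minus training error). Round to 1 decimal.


Generalization gap = test_error - train_error
= 3.8 - 2.1
= 1.7%
A small gap suggests good generalization.

1.7


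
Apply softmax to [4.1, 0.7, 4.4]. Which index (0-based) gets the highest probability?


Softmax is a monotonic transformation, so it preserves the argmax.
We need to find the index of the maximum logit.
Index 0: 4.1
Index 1: 0.7
Index 2: 4.4
Maximum logit = 4.4 at index 2

2


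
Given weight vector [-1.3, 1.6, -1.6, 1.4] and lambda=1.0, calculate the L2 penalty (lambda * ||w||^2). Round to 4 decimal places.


Squaring each weight:
(-1.3)^2 = 1.69
1.6^2 = 2.56
(-1.6)^2 = 2.56
1.4^2 = 1.96
Sum of squares = 8.77
Penalty = 1.0 * 8.77 = 8.7700

8.7700


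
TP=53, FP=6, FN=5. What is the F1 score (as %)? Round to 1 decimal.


Precision = TP / (TP + FP) = 53 / 59 = 0.8983
Recall = TP / (TP + FN) = 53 / 58 = 0.9138
F1 = 2 * P * R / (P + R)
= 2 * 0.8983 * 0.9138 / (0.8983 + 0.9138)
= 1.6417 / 1.8121
= 0.906
As percentage: 90.6%

90.6


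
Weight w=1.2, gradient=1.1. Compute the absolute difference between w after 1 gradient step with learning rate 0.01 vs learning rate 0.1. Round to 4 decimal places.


With lr=0.01: w_new = 1.2 - 0.01 * 1.1 = 1.189
With lr=0.1: w_new = 1.2 - 0.1 * 1.1 = 1.09
Absolute difference = |1.189 - 1.09|
= 0.0990

0.0990


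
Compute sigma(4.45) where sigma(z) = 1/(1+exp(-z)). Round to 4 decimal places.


sigmoid(z) = 1 / (1 + exp(-z))
exp(-(4.45)) = exp(-4.45) = 0.0117
1 + 0.0117 = 1.0117
1 / 1.0117 = 0.9885

0.9885


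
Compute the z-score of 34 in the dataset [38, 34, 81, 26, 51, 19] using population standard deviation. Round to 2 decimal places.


Mean = (38 + 34 + 81 + 26 + 51 + 19) / 6 = 41.5
Variance = sum((x_i - mean)^2) / n = 410.9167
Std = sqrt(410.9167) = 20.2711
Z = (x - mean) / std
= (34 - 41.5) / 20.2711
= -7.5 / 20.2711
= -0.37

-0.37


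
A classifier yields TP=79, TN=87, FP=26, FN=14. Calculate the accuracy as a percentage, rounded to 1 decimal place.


Accuracy = (TP + TN) / (TP + TN + FP + FN) * 100
= (79 + 87) / (79 + 87 + 26 + 14)
= 166 / 206
= 0.8058
= 80.6%

80.6


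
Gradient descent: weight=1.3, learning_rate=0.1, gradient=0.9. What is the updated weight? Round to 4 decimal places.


w_new = w_old - lr * gradient
= 1.3 - 0.1 * 0.9
= 1.3 - (0.09)
= 1.2100

1.2100


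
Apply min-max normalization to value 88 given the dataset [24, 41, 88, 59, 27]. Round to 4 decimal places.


Min = 24, Max = 88
Range = 88 - 24 = 64
Scaled = (x - min) / (max - min)
= (88 - 24) / 64
= 64 / 64
= 1.0000

1.0000


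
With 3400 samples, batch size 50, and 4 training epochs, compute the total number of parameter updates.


Iterations per epoch = 3400 / 50 = 68
Total updates = iterations_per_epoch * epochs
= 68 * 4
= 272

272


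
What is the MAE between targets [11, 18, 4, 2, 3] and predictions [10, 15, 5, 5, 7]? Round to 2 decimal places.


Absolute errors: [1, 3, 1, 3, 4]
Sum of absolute errors = 12
MAE = 12 / 5 = 2.40

2.40


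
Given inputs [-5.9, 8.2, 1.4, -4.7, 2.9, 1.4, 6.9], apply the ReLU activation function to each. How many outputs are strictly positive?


ReLU(x) = max(0, x) for each element:
ReLU(-5.9) = 0
ReLU(8.2) = 8.2
ReLU(1.4) = 1.4
ReLU(-4.7) = 0
ReLU(2.9) = 2.9
ReLU(1.4) = 1.4
ReLU(6.9) = 6.9
Active neurons (>0): 5

5


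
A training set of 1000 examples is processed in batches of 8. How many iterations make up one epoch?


Iterations per epoch = dataset_size / batch_size
= 1000 / 8
= 125

125


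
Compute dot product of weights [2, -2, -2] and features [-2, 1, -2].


Element-wise products:
2 * -2 = -4
-2 * 1 = -2
-2 * -2 = 4
Sum = -4 + -2 + 4
= -2

-2


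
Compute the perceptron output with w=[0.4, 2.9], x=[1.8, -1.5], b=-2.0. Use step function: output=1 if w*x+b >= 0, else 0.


z = w . x + b
= 0.4*1.8 + 2.9*-1.5 + -2.0
= 0.72 + -4.35 + -2.0
= -3.63 + -2.0
= -5.63
Since z = -5.63 < 0, output = 0

0


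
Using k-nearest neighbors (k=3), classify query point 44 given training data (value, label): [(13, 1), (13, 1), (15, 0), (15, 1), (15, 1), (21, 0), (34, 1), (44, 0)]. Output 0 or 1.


Distances from query 44:
Point 44 (class 0): distance = 0
Point 34 (class 1): distance = 10
Point 21 (class 0): distance = 23
K=3 nearest neighbors: classes = [0, 1, 0]
Votes for class 1: 1 / 3
Majority vote => class 0

0


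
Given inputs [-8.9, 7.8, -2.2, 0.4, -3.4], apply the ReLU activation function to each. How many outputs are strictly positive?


ReLU(x) = max(0, x) for each element:
ReLU(-8.9) = 0
ReLU(7.8) = 7.8
ReLU(-2.2) = 0
ReLU(0.4) = 0.4
ReLU(-3.4) = 0
Active neurons (>0): 2

2


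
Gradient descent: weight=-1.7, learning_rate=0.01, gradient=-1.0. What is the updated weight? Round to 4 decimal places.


w_new = w_old - lr * gradient
= -1.7 - 0.01 * -1.0
= -1.7 - (-0.01)
= -1.6900

-1.6900


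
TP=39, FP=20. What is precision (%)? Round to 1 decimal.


Precision = TP / (TP + FP) * 100
= 39 / (39 + 20)
= 39 / 59
= 0.661
= 66.1%

66.1


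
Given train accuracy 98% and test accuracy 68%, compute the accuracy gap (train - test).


Gap = train_accuracy - test_accuracy
= 98 - 68
= 30%
This large gap strongly indicates overfitting.

30


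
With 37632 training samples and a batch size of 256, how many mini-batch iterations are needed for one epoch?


Iterations per epoch = dataset_size / batch_size
= 37632 / 256
= 147

147


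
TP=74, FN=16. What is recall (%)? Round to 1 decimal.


Recall = TP / (TP + FN) * 100
= 74 / (74 + 16)
= 74 / 90
= 0.8222
= 82.2%

82.2


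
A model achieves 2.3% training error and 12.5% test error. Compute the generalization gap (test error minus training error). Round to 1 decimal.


Generalization gap = test_error - train_error
= 12.5 - 2.3
= 10.2%
A large gap suggests overfitting.

10.2


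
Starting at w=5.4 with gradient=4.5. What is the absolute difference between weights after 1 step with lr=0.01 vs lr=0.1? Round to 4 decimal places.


With lr=0.01: w_new = 5.4 - 0.01 * 4.5 = 5.355
With lr=0.1: w_new = 5.4 - 0.1 * 4.5 = 4.95
Absolute difference = |5.355 - 4.95|
= 0.4050

0.4050


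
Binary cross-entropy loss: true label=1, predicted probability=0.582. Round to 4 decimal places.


For y=1: Loss = -log(p)
= -log(0.582)
= -(-0.5413)
= 0.5413

0.5413


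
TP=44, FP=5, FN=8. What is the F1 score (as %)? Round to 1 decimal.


Precision = TP / (TP + FP) = 44 / 49 = 0.898
Recall = TP / (TP + FN) = 44 / 52 = 0.8462
F1 = 2 * P * R / (P + R)
= 2 * 0.898 * 0.8462 / (0.898 + 0.8462)
= 1.5196 / 1.7441
= 0.8713
As percentage: 87.1%

87.1


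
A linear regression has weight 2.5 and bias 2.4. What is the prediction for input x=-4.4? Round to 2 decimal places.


y = 2.5 * -4.4 + (2.4)
= -11.0 + (2.4)
= -8.60

-8.60


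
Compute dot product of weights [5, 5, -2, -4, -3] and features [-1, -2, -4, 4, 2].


Element-wise products:
5 * -1 = -5
5 * -2 = -10
-2 * -4 = 8
-4 * 4 = -16
-3 * 2 = -6
Sum = -5 + -10 + 8 + -16 + -6
= -29

-29


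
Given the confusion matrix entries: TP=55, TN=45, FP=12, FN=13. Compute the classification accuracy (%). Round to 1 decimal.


Accuracy = (TP + TN) / (TP + TN + FP + FN) * 100
= (55 + 45) / (55 + 45 + 12 + 13)
= 100 / 125
= 0.8
= 80.0%

80.0


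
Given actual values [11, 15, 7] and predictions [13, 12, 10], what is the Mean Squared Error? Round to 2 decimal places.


Differences: [-2, 3, -3]
Squared errors: [4, 9, 9]
Sum of squared errors = 22
MSE = 22 / 3 = 7.33

7.33


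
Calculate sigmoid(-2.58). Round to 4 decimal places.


sigmoid(z) = 1 / (1 + exp(-z))
exp(-(-2.58)) = exp(2.58) = 13.1971
1 + 13.1971 = 14.1971
1 / 14.1971 = 0.0704

0.0704


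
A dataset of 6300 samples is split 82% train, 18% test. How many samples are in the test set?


Train samples = 6300 * 82% = 5166
Test samples = 6300 - 5166
= 1134

1134


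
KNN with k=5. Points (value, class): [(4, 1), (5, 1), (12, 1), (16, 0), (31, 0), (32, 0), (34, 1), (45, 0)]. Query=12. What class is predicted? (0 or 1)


Distances from query 12:
Point 12 (class 1): distance = 0
Point 16 (class 0): distance = 4
Point 5 (class 1): distance = 7
Point 4 (class 1): distance = 8
Point 31 (class 0): distance = 19
K=5 nearest neighbors: classes = [1, 0, 1, 1, 0]
Votes for class 1: 3 / 5
Majority vote => class 1

1


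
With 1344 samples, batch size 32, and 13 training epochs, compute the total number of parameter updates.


Iterations per epoch = 1344 / 32 = 42
Total updates = iterations_per_epoch * epochs
= 42 * 13
= 546

546


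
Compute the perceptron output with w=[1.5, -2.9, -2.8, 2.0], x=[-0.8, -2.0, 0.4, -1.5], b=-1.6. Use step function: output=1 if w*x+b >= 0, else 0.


z = w . x + b
= 1.5*-0.8 + -2.9*-2.0 + -2.8*0.4 + 2.0*-1.5 + -1.6
= -1.2 + 5.8 + -1.12 + -3.0 + -1.6
= 0.48 + -1.6
= -1.12
Since z = -1.12 < 0, output = 0

0


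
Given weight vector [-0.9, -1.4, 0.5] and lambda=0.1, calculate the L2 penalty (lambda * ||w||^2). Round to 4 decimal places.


Squaring each weight:
(-0.9)^2 = 0.81
(-1.4)^2 = 1.96
0.5^2 = 0.25
Sum of squares = 3.02
Penalty = 0.1 * 3.02 = 0.3020

0.3020


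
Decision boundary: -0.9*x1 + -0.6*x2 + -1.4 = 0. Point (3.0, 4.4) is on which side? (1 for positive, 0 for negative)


Compute -0.9 * 3.0 + -0.6 * 4.4 + -1.4
= -2.7 + -2.64 + -1.4
= -6.74
Since -6.74 < 0, the point is on the negative side.

0


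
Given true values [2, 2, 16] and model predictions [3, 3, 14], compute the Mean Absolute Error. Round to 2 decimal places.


Absolute errors: [1, 1, 2]
Sum of absolute errors = 4
MAE = 4 / 3 = 1.33

1.33


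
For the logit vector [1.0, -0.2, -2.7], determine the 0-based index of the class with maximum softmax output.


Softmax is a monotonic transformation, so it preserves the argmax.
We need to find the index of the maximum logit.
Index 0: 1.0
Index 1: -0.2
Index 2: -2.7
Maximum logit = 1.0 at index 0

0


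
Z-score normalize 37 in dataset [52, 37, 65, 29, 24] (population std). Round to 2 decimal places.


Mean = (52 + 37 + 65 + 29 + 24) / 5 = 41.4
Variance = sum((x_i - mean)^2) / n = 229.04
Std = sqrt(229.04) = 15.1341
Z = (x - mean) / std
= (37 - 41.4) / 15.1341
= -4.4 / 15.1341
= -0.29

-0.29


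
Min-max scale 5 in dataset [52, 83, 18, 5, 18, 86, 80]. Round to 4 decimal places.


Min = 5, Max = 86
Range = 86 - 5 = 81
Scaled = (x - min) / (max - min)
= (5 - 5) / 81
= 0 / 81
= 0.0000

0.0000


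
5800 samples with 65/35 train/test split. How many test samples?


Train samples = 5800 * 65% = 3770
Test samples = 5800 - 3770
= 2030

2030


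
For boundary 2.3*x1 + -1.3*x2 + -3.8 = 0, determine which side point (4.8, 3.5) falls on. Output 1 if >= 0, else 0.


Compute 2.3 * 4.8 + -1.3 * 3.5 + -3.8
= 11.04 + -4.55 + -3.8
= 2.69
Since 2.69 >= 0, the point is on the positive side.

1


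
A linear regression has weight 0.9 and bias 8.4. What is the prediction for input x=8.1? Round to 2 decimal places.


y = 0.9 * 8.1 + (8.4)
= 7.29 + (8.4)
= 15.69

15.69


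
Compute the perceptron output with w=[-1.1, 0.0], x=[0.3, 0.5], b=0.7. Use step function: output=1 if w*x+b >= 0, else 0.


z = w . x + b
= -1.1*0.3 + 0.0*0.5 + 0.7
= -0.33 + 0.0 + 0.7
= -0.33 + 0.7
= 0.37
Since z = 0.37 >= 0, output = 1

1


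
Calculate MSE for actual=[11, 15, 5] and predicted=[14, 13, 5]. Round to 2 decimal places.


Differences: [-3, 2, 0]
Squared errors: [9, 4, 0]
Sum of squared errors = 13
MSE = 13 / 3 = 4.33

4.33


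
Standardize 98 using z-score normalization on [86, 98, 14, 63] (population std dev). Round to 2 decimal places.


Mean = (86 + 98 + 14 + 63) / 4 = 65.25
Variance = sum((x_i - mean)^2) / n = 1033.6875
Std = sqrt(1033.6875) = 32.151
Z = (x - mean) / std
= (98 - 65.25) / 32.151
= 32.75 / 32.151
= 1.02

1.02


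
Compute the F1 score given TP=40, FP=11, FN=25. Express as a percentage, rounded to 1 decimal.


Precision = TP / (TP + FP) = 40 / 51 = 0.7843
Recall = TP / (TP + FN) = 40 / 65 = 0.6154
F1 = 2 * P * R / (P + R)
= 2 * 0.7843 * 0.6154 / (0.7843 + 0.6154)
= 0.9653 / 1.3997
= 0.6897
As percentage: 69.0%

69.0


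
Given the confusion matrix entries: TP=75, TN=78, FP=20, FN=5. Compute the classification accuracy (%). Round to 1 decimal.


Accuracy = (TP + TN) / (TP + TN + FP + FN) * 100
= (75 + 78) / (75 + 78 + 20 + 5)
= 153 / 178
= 0.8596
= 86.0%

86.0


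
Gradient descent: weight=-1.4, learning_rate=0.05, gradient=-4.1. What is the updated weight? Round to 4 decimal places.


w_new = w_old - lr * gradient
= -1.4 - 0.05 * -4.1
= -1.4 - (-0.205)
= -1.1950

-1.1950


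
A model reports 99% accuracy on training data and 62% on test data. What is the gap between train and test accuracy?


Gap = train_accuracy - test_accuracy
= 99 - 62
= 37%
This large gap strongly indicates overfitting.

37


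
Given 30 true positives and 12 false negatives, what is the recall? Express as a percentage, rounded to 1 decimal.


Recall = TP / (TP + FN) * 100
= 30 / (30 + 12)
= 30 / 42
= 0.7143
= 71.4%

71.4


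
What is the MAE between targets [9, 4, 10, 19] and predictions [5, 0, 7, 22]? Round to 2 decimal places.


Absolute errors: [4, 4, 3, 3]
Sum of absolute errors = 14
MAE = 14 / 4 = 3.50

3.50


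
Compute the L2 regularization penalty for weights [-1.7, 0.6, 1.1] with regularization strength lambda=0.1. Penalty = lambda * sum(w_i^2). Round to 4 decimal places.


Squaring each weight:
(-1.7)^2 = 2.89
0.6^2 = 0.36
1.1^2 = 1.21
Sum of squares = 4.46
Penalty = 0.1 * 4.46 = 0.4460

0.4460


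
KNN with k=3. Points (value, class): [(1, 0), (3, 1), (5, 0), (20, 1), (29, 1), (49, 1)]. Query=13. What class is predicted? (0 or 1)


Distances from query 13:
Point 20 (class 1): distance = 7
Point 5 (class 0): distance = 8
Point 3 (class 1): distance = 10
K=3 nearest neighbors: classes = [1, 0, 1]
Votes for class 1: 2 / 3
Majority vote => class 1

1


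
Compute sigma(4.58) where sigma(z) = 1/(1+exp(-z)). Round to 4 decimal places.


sigmoid(z) = 1 / (1 + exp(-z))
exp(-(4.58)) = exp(-4.58) = 0.0103
1 + 0.0103 = 1.0103
1 / 1.0103 = 0.9898

0.9898


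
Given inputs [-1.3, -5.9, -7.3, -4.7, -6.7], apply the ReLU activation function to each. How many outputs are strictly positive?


ReLU(x) = max(0, x) for each element:
ReLU(-1.3) = 0
ReLU(-5.9) = 0
ReLU(-7.3) = 0
ReLU(-4.7) = 0
ReLU(-6.7) = 0
Active neurons (>0): 0

0


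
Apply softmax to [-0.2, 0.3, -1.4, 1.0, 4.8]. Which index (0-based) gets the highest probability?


Softmax is a monotonic transformation, so it preserves the argmax.
We need to find the index of the maximum logit.
Index 0: -0.2
Index 1: 0.3
Index 2: -1.4
Index 3: 1.0
Index 4: 4.8
Maximum logit = 4.8 at index 4

4


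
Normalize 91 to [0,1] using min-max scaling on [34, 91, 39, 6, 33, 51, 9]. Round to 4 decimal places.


Min = 6, Max = 91
Range = 91 - 6 = 85
Scaled = (x - min) / (max - min)
= (91 - 6) / 85
= 85 / 85
= 1.0000

1.0000


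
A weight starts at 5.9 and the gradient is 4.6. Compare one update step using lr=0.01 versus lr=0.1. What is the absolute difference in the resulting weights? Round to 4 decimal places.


With lr=0.01: w_new = 5.9 - 0.01 * 4.6 = 5.854
With lr=0.1: w_new = 5.9 - 0.1 * 4.6 = 5.44
Absolute difference = |5.854 - 5.44|
= 0.4140

0.4140


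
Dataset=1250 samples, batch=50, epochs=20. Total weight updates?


Iterations per epoch = 1250 / 50 = 25
Total updates = iterations_per_epoch * epochs
= 25 * 20
= 500

500


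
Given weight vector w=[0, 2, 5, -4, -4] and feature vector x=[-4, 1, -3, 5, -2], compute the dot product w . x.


Element-wise products:
0 * -4 = 0
2 * 1 = 2
5 * -3 = -15
-4 * 5 = -20
-4 * -2 = 8
Sum = 0 + 2 + -15 + -20 + 8
= -25

-25


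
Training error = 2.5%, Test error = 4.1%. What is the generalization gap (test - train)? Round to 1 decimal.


Generalization gap = test_error - train_error
= 4.1 - 2.5
= 1.6%
A small gap suggests good generalization.

1.6


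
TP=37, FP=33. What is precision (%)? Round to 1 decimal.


Precision = TP / (TP + FP) * 100
= 37 / (37 + 33)
= 37 / 70
= 0.5286
= 52.9%

52.9


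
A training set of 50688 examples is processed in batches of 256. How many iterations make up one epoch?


Iterations per epoch = dataset_size / batch_size
= 50688 / 256
= 198

198


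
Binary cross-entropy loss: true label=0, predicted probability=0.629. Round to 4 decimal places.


For y=0: Loss = -log(1-p)
= -log(1 - 0.629)
= -log(0.371)
= -(-0.9916)
= 0.9916

0.9916


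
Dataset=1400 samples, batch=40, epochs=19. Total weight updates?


Iterations per epoch = 1400 / 40 = 35
Total updates = iterations_per_epoch * epochs
= 35 * 19
= 665

665


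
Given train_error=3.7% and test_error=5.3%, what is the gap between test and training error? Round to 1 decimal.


Generalization gap = test_error - train_error
= 5.3 - 3.7
= 1.6%
A small gap suggests good generalization.

1.6


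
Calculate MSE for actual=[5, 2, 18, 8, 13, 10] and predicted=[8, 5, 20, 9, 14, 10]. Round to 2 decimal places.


Differences: [-3, -3, -2, -1, -1, 0]
Squared errors: [9, 9, 4, 1, 1, 0]
Sum of squared errors = 24
MSE = 24 / 6 = 4.00

4.00


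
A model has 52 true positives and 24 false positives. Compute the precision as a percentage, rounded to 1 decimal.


Precision = TP / (TP + FP) * 100
= 52 / (52 + 24)
= 52 / 76
= 0.6842
= 68.4%

68.4


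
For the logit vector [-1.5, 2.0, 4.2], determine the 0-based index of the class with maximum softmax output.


Softmax is a monotonic transformation, so it preserves the argmax.
We need to find the index of the maximum logit.
Index 0: -1.5
Index 1: 2.0
Index 2: 4.2
Maximum logit = 4.2 at index 2

2


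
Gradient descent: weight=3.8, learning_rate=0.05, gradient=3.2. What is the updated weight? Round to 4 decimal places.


w_new = w_old - lr * gradient
= 3.8 - 0.05 * 3.2
= 3.8 - (0.16)
= 3.6400

3.6400


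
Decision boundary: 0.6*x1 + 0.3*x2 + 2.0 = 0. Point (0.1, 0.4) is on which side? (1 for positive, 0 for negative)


Compute 0.6 * 0.1 + 0.3 * 0.4 + 2.0
= 0.06 + 0.12 + 2.0
= 2.18
Since 2.18 >= 0, the point is on the positive side.

1


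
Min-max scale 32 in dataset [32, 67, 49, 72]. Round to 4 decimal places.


Min = 32, Max = 72
Range = 72 - 32 = 40
Scaled = (x - min) / (max - min)
= (32 - 32) / 40
= 0 / 40
= 0.0000

0.0000


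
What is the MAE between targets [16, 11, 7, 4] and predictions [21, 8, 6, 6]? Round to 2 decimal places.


Absolute errors: [5, 3, 1, 2]
Sum of absolute errors = 11
MAE = 11 / 4 = 2.75

2.75


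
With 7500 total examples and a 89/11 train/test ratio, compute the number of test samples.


Train samples = 7500 * 89% = 6675
Test samples = 7500 - 6675
= 825

825


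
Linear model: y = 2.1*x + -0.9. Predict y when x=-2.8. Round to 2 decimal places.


y = 2.1 * -2.8 + (-0.9)
= -5.88 + (-0.9)
= -6.78

-6.78


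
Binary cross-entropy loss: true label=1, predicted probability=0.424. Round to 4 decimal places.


For y=1: Loss = -log(p)
= -log(0.424)
= -(-0.858)
= 0.8580

0.8580


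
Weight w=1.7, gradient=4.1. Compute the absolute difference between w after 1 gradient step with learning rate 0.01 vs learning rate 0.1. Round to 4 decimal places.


With lr=0.01: w_new = 1.7 - 0.01 * 4.1 = 1.659
With lr=0.1: w_new = 1.7 - 0.1 * 4.1 = 1.29
Absolute difference = |1.659 - 1.29|
= 0.3690

0.3690


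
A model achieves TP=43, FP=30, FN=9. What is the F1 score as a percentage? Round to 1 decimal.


Precision = TP / (TP + FP) = 43 / 73 = 0.589
Recall = TP / (TP + FN) = 43 / 52 = 0.8269
F1 = 2 * P * R / (P + R)
= 2 * 0.589 * 0.8269 / (0.589 + 0.8269)
= 0.9742 / 1.416
= 0.688
As percentage: 68.8%

68.8


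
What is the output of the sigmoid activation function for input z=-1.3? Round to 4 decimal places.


sigmoid(z) = 1 / (1 + exp(-z))
exp(-(-1.3)) = exp(1.3) = 3.6693
1 + 3.6693 = 4.6693
1 / 4.6693 = 0.2142

0.2142


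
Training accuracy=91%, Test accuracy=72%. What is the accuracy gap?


Gap = train_accuracy - test_accuracy
= 91 - 72
= 19%
This gap suggests the model is overfitting.

19


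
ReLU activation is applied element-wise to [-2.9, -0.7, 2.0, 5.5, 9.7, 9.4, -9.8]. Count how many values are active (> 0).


ReLU(x) = max(0, x) for each element:
ReLU(-2.9) = 0
ReLU(-0.7) = 0
ReLU(2.0) = 2.0
ReLU(5.5) = 5.5
ReLU(9.7) = 9.7
ReLU(9.4) = 9.4
ReLU(-9.8) = 0
Active neurons (>0): 4

4


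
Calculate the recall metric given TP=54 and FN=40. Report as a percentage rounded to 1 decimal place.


Recall = TP / (TP + FN) * 100
= 54 / (54 + 40)
= 54 / 94
= 0.5745
= 57.4%

57.4


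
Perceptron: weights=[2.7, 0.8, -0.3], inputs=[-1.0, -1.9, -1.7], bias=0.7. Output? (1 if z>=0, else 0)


z = w . x + b
= 2.7*-1.0 + 0.8*-1.9 + -0.3*-1.7 + 0.7
= -2.7 + -1.52 + 0.51 + 0.7
= -3.71 + 0.7
= -3.01
Since z = -3.01 < 0, output = 0

0


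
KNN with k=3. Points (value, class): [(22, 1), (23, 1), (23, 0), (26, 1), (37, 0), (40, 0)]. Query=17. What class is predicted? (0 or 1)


Distances from query 17:
Point 22 (class 1): distance = 5
Point 23 (class 0): distance = 6
Point 23 (class 1): distance = 6
K=3 nearest neighbors: classes = [1, 0, 1]
Votes for class 1: 2 / 3
Majority vote => class 1

1


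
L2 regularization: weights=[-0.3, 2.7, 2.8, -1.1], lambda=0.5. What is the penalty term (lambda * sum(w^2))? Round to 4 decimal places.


Squaring each weight:
(-0.3)^2 = 0.09
2.7^2 = 7.29
2.8^2 = 7.84
(-1.1)^2 = 1.21
Sum of squares = 16.43
Penalty = 0.5 * 16.43 = 8.2150

8.2150


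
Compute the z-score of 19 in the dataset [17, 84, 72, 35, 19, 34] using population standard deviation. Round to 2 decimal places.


Mean = (17 + 84 + 72 + 35 + 19 + 34) / 6 = 43.5
Variance = sum((x_i - mean)^2) / n = 652.9167
Std = sqrt(652.9167) = 25.5522
Z = (x - mean) / std
= (19 - 43.5) / 25.5522
= -24.5 / 25.5522
= -0.96

-0.96


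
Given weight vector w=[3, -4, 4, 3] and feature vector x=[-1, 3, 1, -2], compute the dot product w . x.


Element-wise products:
3 * -1 = -3
-4 * 3 = -12
4 * 1 = 4
3 * -2 = -6
Sum = -3 + -12 + 4 + -6
= -17

-17


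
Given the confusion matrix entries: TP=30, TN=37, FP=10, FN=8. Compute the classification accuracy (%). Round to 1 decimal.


Accuracy = (TP + TN) / (TP + TN + FP + FN) * 100
= (30 + 37) / (30 + 37 + 10 + 8)
= 67 / 85
= 0.7882
= 78.8%

78.8


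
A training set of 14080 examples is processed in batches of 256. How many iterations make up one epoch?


Iterations per epoch = dataset_size / batch_size
= 14080 / 256
= 55

55


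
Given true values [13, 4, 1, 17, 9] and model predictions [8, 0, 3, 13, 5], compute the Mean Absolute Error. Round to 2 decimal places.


Absolute errors: [5, 4, 2, 4, 4]
Sum of absolute errors = 19
MAE = 19 / 5 = 3.80

3.80


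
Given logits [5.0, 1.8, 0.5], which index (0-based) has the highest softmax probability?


Softmax is a monotonic transformation, so it preserves the argmax.
We need to find the index of the maximum logit.
Index 0: 5.0
Index 1: 1.8
Index 2: 0.5
Maximum logit = 5.0 at index 0

0


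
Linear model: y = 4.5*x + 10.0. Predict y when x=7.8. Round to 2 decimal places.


y = 4.5 * 7.8 + (10.0)
= 35.1 + (10.0)
= 45.10

45.10


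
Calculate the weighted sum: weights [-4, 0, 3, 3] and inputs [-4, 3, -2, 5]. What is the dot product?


Element-wise products:
-4 * -4 = 16
0 * 3 = 0
3 * -2 = -6
3 * 5 = 15
Sum = 16 + 0 + -6 + 15
= 25

25


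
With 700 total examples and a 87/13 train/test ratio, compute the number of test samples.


Train samples = 700 * 87% = 609
Test samples = 700 - 609
= 91

91


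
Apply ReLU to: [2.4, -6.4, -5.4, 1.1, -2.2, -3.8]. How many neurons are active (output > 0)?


ReLU(x) = max(0, x) for each element:
ReLU(2.4) = 2.4
ReLU(-6.4) = 0
ReLU(-5.4) = 0
ReLU(1.1) = 1.1
ReLU(-2.2) = 0
ReLU(-3.8) = 0
Active neurons (>0): 2

2


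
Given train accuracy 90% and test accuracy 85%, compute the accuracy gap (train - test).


Gap = train_accuracy - test_accuracy
= 90 - 85
= 5%
This moderate gap may indicate mild overfitting.

5


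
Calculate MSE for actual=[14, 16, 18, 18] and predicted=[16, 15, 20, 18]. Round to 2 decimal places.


Differences: [-2, 1, -2, 0]
Squared errors: [4, 1, 4, 0]
Sum of squared errors = 9
MSE = 9 / 4 = 2.25

2.25


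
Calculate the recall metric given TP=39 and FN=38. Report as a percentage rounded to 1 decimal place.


Recall = TP / (TP + FN) * 100
= 39 / (39 + 38)
= 39 / 77
= 0.5065
= 50.6%

50.6


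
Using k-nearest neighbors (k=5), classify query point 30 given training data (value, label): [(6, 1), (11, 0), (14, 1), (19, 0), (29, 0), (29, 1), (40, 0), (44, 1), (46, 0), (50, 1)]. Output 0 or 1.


Distances from query 30:
Point 29 (class 0): distance = 1
Point 29 (class 1): distance = 1
Point 40 (class 0): distance = 10
Point 19 (class 0): distance = 11
Point 44 (class 1): distance = 14
K=5 nearest neighbors: classes = [0, 1, 0, 0, 1]
Votes for class 1: 2 / 5
Majority vote => class 0

0


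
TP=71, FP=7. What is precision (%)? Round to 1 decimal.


Precision = TP / (TP + FP) * 100
= 71 / (71 + 7)
= 71 / 78
= 0.9103
= 91.0%

91.0


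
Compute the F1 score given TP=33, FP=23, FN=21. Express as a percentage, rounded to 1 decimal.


Precision = TP / (TP + FP) = 33 / 56 = 0.5893
Recall = TP / (TP + FN) = 33 / 54 = 0.6111
F1 = 2 * P * R / (P + R)
= 2 * 0.5893 * 0.6111 / (0.5893 + 0.6111)
= 0.7202 / 1.2004
= 0.6
As percentage: 60.0%

60.0


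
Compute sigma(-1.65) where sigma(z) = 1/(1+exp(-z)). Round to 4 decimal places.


sigmoid(z) = 1 / (1 + exp(-z))
exp(-(-1.65)) = exp(1.65) = 5.207
1 + 5.207 = 6.207
1 / 6.207 = 0.1611

0.1611


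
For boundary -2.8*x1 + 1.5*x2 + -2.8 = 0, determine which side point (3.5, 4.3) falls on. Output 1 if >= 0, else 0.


Compute -2.8 * 3.5 + 1.5 * 4.3 + -2.8
= -9.8 + 6.45 + -2.8
= -6.15
Since -6.15 < 0, the point is on the negative side.

0


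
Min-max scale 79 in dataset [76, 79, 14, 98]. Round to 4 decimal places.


Min = 14, Max = 98
Range = 98 - 14 = 84
Scaled = (x - min) / (max - min)
= (79 - 14) / 84
= 65 / 84
= 0.7738

0.7738


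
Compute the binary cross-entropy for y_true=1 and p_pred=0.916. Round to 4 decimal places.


For y=1: Loss = -log(p)
= -log(0.916)
= -(-0.0877)
= 0.0877

0.0877


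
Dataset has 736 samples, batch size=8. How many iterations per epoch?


Iterations per epoch = dataset_size / batch_size
= 736 / 8
= 92

92


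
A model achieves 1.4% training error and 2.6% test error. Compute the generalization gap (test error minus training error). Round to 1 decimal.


Generalization gap = test_error - train_error
= 2.6 - 1.4
= 1.2%
A small gap suggests good generalization.

1.2


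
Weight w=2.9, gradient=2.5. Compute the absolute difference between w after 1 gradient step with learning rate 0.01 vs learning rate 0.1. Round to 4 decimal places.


With lr=0.01: w_new = 2.9 - 0.01 * 2.5 = 2.875
With lr=0.1: w_new = 2.9 - 0.1 * 2.5 = 2.65
Absolute difference = |2.875 - 2.65|
= 0.2250

0.2250


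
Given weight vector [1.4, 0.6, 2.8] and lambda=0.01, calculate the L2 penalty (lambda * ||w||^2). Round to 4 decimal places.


Squaring each weight:
1.4^2 = 1.96
0.6^2 = 0.36
2.8^2 = 7.84
Sum of squares = 10.16
Penalty = 0.01 * 10.16 = 0.1016

0.1016


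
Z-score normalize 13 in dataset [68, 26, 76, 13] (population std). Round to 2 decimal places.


Mean = (68 + 26 + 76 + 13) / 4 = 45.75
Variance = sum((x_i - mean)^2) / n = 718.1875
Std = sqrt(718.1875) = 26.799
Z = (x - mean) / std
= (13 - 45.75) / 26.799
= -32.75 / 26.799
= -1.22

-1.22


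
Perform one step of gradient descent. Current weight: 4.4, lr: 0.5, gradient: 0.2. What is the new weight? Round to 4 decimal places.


w_new = w_old - lr * gradient
= 4.4 - 0.5 * 0.2
= 4.4 - (0.1)
= 4.3000

4.3000


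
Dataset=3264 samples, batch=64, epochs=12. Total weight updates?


Iterations per epoch = 3264 / 64 = 51
Total updates = iterations_per_epoch * epochs
= 51 * 12
= 612

612


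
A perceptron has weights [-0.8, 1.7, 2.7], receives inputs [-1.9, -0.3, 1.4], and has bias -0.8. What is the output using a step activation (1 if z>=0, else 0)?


z = w . x + b
= -0.8*-1.9 + 1.7*-0.3 + 2.7*1.4 + -0.8
= 1.52 + -0.51 + 3.78 + -0.8
= 4.79 + -0.8
= 3.99
Since z = 3.99 >= 0, output = 1

1


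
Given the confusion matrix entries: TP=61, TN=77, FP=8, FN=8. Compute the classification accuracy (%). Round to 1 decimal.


Accuracy = (TP + TN) / (TP + TN + FP + FN) * 100
= (61 + 77) / (61 + 77 + 8 + 8)
= 138 / 154
= 0.8961
= 89.6%

89.6


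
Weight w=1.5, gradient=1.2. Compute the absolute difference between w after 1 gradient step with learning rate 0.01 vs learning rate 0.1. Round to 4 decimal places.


With lr=0.01: w_new = 1.5 - 0.01 * 1.2 = 1.488
With lr=0.1: w_new = 1.5 - 0.1 * 1.2 = 1.38
Absolute difference = |1.488 - 1.38|
= 0.1080

0.1080


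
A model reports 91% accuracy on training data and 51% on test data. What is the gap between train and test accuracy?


Gap = train_accuracy - test_accuracy
= 91 - 51
= 40%
This large gap strongly indicates overfitting.

40


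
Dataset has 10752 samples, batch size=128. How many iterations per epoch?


Iterations per epoch = dataset_size / batch_size
= 10752 / 128
= 84

84


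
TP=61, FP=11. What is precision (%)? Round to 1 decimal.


Precision = TP / (TP + FP) * 100
= 61 / (61 + 11)
= 61 / 72
= 0.8472
= 84.7%

84.7


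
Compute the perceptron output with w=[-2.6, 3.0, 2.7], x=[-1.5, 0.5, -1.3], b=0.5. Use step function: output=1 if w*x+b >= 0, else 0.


z = w . x + b
= -2.6*-1.5 + 3.0*0.5 + 2.7*-1.3 + 0.5
= 3.9 + 1.5 + -3.51 + 0.5
= 1.89 + 0.5
= 2.39
Since z = 2.39 >= 0, output = 1

1


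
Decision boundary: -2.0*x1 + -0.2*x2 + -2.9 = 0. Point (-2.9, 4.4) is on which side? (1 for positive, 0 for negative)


Compute -2.0 * -2.9 + -0.2 * 4.4 + -2.9
= 5.8 + -0.88 + -2.9
= 2.02
Since 2.02 >= 0, the point is on the positive side.

1


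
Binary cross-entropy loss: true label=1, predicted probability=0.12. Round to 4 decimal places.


For y=1: Loss = -log(p)
= -log(0.12)
= -(-2.1203)
= 2.1203

2.1203


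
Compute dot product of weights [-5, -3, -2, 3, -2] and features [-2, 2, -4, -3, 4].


Element-wise products:
-5 * -2 = 10
-3 * 2 = -6
-2 * -4 = 8
3 * -3 = -9
-2 * 4 = -8
Sum = 10 + -6 + 8 + -9 + -8
= -5

-5


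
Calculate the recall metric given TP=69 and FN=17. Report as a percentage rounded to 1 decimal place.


Recall = TP / (TP + FN) * 100
= 69 / (69 + 17)
= 69 / 86
= 0.8023
= 80.2%

80.2


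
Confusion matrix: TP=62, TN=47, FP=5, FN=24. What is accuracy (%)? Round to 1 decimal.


Accuracy = (TP + TN) / (TP + TN + FP + FN) * 100
= (62 + 47) / (62 + 47 + 5 + 24)
= 109 / 138
= 0.7899
= 79.0%

79.0


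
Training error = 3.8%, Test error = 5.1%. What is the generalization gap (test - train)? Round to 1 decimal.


Generalization gap = test_error - train_error
= 5.1 - 3.8
= 1.3%
A small gap suggests good generalization.

1.3


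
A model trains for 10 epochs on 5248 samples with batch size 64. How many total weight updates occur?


Iterations per epoch = 5248 / 64 = 82
Total updates = iterations_per_epoch * epochs
= 82 * 10
= 820

820


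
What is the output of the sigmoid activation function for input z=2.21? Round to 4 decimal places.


sigmoid(z) = 1 / (1 + exp(-z))
exp(-(2.21)) = exp(-2.21) = 0.1097
1 + 0.1097 = 1.1097
1 / 1.1097 = 0.9011

0.9011


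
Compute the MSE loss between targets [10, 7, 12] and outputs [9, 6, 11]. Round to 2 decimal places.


Differences: [1, 1, 1]
Squared errors: [1, 1, 1]
Sum of squared errors = 3
MSE = 3 / 3 = 1.00

1.00


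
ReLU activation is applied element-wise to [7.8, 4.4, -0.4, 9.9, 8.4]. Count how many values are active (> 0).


ReLU(x) = max(0, x) for each element:
ReLU(7.8) = 7.8
ReLU(4.4) = 4.4
ReLU(-0.4) = 0
ReLU(9.9) = 9.9
ReLU(8.4) = 8.4
Active neurons (>0): 4

4


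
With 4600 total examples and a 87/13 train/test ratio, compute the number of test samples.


Train samples = 4600 * 87% = 4002
Test samples = 4600 - 4002
= 598

598


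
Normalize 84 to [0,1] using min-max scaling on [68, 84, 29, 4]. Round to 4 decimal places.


Min = 4, Max = 84
Range = 84 - 4 = 80
Scaled = (x - min) / (max - min)
= (84 - 4) / 80
= 80 / 80
= 1.0000

1.0000


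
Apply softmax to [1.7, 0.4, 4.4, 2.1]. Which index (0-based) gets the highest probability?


Softmax is a monotonic transformation, so it preserves the argmax.
We need to find the index of the maximum logit.
Index 0: 1.7
Index 1: 0.4
Index 2: 4.4
Index 3: 2.1
Maximum logit = 4.4 at index 2

2


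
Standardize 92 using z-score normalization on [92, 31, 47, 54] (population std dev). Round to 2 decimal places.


Mean = (92 + 31 + 47 + 54) / 4 = 56.0
Variance = sum((x_i - mean)^2) / n = 501.5
Std = sqrt(501.5) = 22.3942
Z = (x - mean) / std
= (92 - 56.0) / 22.3942
= 36.0 / 22.3942
= 1.61

1.61


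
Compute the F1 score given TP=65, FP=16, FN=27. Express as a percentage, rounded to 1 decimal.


Precision = TP / (TP + FP) = 65 / 81 = 0.8025
Recall = TP / (TP + FN) = 65 / 92 = 0.7065
F1 = 2 * P * R / (P + R)
= 2 * 0.8025 * 0.7065 / (0.8025 + 0.7065)
= 1.1339 / 1.509
= 0.7514
As percentage: 75.1%

75.1


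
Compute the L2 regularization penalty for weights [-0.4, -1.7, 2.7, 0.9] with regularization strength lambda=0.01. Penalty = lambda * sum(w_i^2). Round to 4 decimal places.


Squaring each weight:
(-0.4)^2 = 0.16
(-1.7)^2 = 2.89
2.7^2 = 7.29
0.9^2 = 0.81
Sum of squares = 11.15
Penalty = 0.01 * 11.15 = 0.1115

0.1115


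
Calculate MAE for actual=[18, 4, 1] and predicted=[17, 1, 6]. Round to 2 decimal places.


Absolute errors: [1, 3, 5]
Sum of absolute errors = 9
MAE = 9 / 3 = 3.00

3.00


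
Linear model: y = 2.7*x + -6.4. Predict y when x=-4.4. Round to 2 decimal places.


y = 2.7 * -4.4 + (-6.4)
= -11.88 + (-6.4)
= -18.28

-18.28


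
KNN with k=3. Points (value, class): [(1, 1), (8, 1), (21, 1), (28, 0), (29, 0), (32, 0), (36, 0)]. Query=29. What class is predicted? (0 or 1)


Distances from query 29:
Point 29 (class 0): distance = 0
Point 28 (class 0): distance = 1
Point 32 (class 0): distance = 3
K=3 nearest neighbors: classes = [0, 0, 0]
Votes for class 1: 0 / 3
Majority vote => class 0

0


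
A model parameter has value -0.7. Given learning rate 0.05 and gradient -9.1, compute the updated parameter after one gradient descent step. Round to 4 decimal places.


w_new = w_old - lr * gradient
= -0.7 - 0.05 * -9.1
= -0.7 - (-0.455)
= -0.2450

-0.2450


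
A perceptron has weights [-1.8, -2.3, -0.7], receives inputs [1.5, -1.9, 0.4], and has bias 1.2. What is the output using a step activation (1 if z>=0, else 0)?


z = w . x + b
= -1.8*1.5 + -2.3*-1.9 + -0.7*0.4 + 1.2
= -2.7 + 4.37 + -0.28 + 1.2
= 1.39 + 1.2
= 2.59
Since z = 2.59 >= 0, output = 1

1


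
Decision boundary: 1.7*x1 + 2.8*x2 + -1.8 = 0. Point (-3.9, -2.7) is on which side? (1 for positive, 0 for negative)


Compute 1.7 * -3.9 + 2.8 * -2.7 + -1.8
= -6.63 + -7.56 + -1.8
= -15.99
Since -15.99 < 0, the point is on the negative side.

0


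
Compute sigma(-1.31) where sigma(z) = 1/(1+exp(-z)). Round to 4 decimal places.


sigmoid(z) = 1 / (1 + exp(-z))
exp(-(-1.31)) = exp(1.31) = 3.7062
1 + 3.7062 = 4.7062
1 / 4.7062 = 0.2125

0.2125


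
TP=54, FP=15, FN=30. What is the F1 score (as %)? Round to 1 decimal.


Precision = TP / (TP + FP) = 54 / 69 = 0.7826
Recall = TP / (TP + FN) = 54 / 84 = 0.6429
F1 = 2 * P * R / (P + R)
= 2 * 0.7826 * 0.6429 / (0.7826 + 0.6429)
= 1.0062 / 1.4255
= 0.7059
As percentage: 70.6%

70.6


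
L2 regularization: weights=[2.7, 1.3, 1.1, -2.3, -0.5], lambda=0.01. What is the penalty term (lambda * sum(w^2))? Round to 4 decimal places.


Squaring each weight:
2.7^2 = 7.29
1.3^2 = 1.69
1.1^2 = 1.21
(-2.3)^2 = 5.29
(-0.5)^2 = 0.25
Sum of squares = 15.73
Penalty = 0.01 * 15.73 = 0.1573

0.1573


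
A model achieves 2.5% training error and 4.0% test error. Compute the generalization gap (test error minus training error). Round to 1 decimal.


Generalization gap = test_error - train_error
= 4.0 - 2.5
= 1.5%
A small gap suggests good generalization.

1.5


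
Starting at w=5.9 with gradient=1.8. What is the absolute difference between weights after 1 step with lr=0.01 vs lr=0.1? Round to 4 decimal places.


With lr=0.01: w_new = 5.9 - 0.01 * 1.8 = 5.882
With lr=0.1: w_new = 5.9 - 0.1 * 1.8 = 5.72
Absolute difference = |5.882 - 5.72|
= 0.1620

0.1620


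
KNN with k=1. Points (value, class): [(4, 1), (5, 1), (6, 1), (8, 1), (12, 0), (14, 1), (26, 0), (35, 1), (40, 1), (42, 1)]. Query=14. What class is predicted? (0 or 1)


Distances from query 14:
Point 14 (class 1): distance = 0
K=1 nearest neighbors: classes = [1]
Votes for class 1: 1 / 1
Majority vote => class 1

1


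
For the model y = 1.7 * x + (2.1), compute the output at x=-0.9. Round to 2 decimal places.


y = 1.7 * -0.9 + (2.1)
= -1.53 + (2.1)
= 0.57

0.57


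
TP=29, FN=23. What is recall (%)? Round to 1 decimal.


Recall = TP / (TP + FN) * 100
= 29 / (29 + 23)
= 29 / 52
= 0.5577
= 55.8%

55.8


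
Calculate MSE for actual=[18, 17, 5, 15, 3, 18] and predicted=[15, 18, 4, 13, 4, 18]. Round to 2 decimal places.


Differences: [3, -1, 1, 2, -1, 0]
Squared errors: [9, 1, 1, 4, 1, 0]
Sum of squared errors = 16
MSE = 16 / 6 = 2.67

2.67


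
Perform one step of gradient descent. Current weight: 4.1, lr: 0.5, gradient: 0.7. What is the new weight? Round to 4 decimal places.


w_new = w_old - lr * gradient
= 4.1 - 0.5 * 0.7
= 4.1 - (0.35)
= 3.7500

3.7500


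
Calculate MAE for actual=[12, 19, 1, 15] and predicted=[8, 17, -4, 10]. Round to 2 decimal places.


Absolute errors: [4, 2, 5, 5]
Sum of absolute errors = 16
MAE = 16 / 4 = 4.00

4.00


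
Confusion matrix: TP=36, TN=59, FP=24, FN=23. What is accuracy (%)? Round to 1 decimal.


Accuracy = (TP + TN) / (TP + TN + FP + FN) * 100
= (36 + 59) / (36 + 59 + 24 + 23)
= 95 / 142
= 0.669
= 66.9%

66.9


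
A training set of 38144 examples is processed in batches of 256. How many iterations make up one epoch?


Iterations per epoch = dataset_size / batch_size
= 38144 / 256
= 149

149
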